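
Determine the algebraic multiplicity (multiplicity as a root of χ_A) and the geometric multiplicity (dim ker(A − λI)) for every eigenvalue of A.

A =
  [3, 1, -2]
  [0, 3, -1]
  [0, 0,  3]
λ = 3: alg = 3, geom = 1

Step 1 — factor the characteristic polynomial to read off the algebraic multiplicities:
  χ_A(x) = (x - 3)^3

Step 2 — compute geometric multiplicities via the rank-nullity identity g(λ) = n − rank(A − λI):
  rank(A − (3)·I) = 2, so dim ker(A − (3)·I) = n − 2 = 1

Summary:
  λ = 3: algebraic multiplicity = 3, geometric multiplicity = 1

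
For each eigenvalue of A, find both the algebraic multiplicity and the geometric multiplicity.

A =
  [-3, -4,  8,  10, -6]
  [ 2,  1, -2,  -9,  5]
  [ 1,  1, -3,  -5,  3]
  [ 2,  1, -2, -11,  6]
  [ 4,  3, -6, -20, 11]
λ = -1: alg = 5, geom = 2

Step 1 — factor the characteristic polynomial to read off the algebraic multiplicities:
  χ_A(x) = (x + 1)^5

Step 2 — compute geometric multiplicities via the rank-nullity identity g(λ) = n − rank(A − λI):
  rank(A − (-1)·I) = 3, so dim ker(A − (-1)·I) = n − 3 = 2

Summary:
  λ = -1: algebraic multiplicity = 5, geometric multiplicity = 2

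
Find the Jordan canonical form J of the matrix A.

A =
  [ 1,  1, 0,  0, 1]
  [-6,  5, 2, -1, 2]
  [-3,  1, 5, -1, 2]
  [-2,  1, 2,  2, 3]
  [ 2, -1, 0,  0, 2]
J_3(3) ⊕ J_2(3)

The characteristic polynomial is
  det(x·I − A) = x^5 - 15*x^4 + 90*x^3 - 270*x^2 + 405*x - 243 = (x - 3)^5

Eigenvalues and multiplicities (the geometric multiplicity of λ is n − rank(A − λI), which equals the number of Jordan blocks for λ):
  λ = 3: algebraic multiplicity = 5, geometric multiplicity = 2

Determining the block sizes for each eigenvalue:
  λ = 3: with am = 5 and gm = 2, the partition is not yet determined (e.g. several partitions of 5 into 2 parts exist). Let N = A − (3)·I. Computing rank(N^1) = 3, rank(N^2) = 1, rank(N^3) = 0; the number of blocks of size ≥ j is rank(N^{j−1}) − rank(N^j), giving [2, 2, 1]. So we have 1 block(s) of size 3, 1 block(s) of size 2 → block sizes [3, 2]

Assembling the blocks gives a Jordan form
J =
  [3, 1, 0, 0, 0]
  [0, 3, 1, 0, 0]
  [0, 0, 3, 0, 0]
  [0, 0, 0, 3, 1]
  [0, 0, 0, 0, 3]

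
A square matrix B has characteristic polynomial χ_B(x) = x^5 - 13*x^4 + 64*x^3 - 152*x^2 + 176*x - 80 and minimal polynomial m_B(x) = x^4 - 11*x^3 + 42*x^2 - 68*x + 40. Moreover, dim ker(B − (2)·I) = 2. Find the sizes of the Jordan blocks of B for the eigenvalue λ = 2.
Block sizes for λ = 2: [3, 1]

Step 1 — from the characteristic polynomial, algebraic multiplicity of λ = 2 is 4. From dim ker(B − (2)·I) = 2, there are exactly 2 Jordan blocks for λ = 2.
Step 2 — from the minimal polynomial, the factor (x − 2)^3 tells us the largest block for λ = 2 has size 3.
Step 3 — with total size 4, 2 blocks, and largest block 3, the block sizes (in nonincreasing order) are [3, 1].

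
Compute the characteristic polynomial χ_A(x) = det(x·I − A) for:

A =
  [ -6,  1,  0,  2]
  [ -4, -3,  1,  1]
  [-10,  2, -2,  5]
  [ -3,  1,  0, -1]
x^4 + 12*x^3 + 54*x^2 + 108*x + 81

Expanding det(x·I − A) (e.g. by cofactor expansion or by noting that A is similar to its Jordan form J, which has the same characteristic polynomial as A) gives
  χ_A(x) = x^4 + 12*x^3 + 54*x^2 + 108*x + 81
which factors as (x + 3)^4. The eigenvalues (with algebraic multiplicities) are λ = -3 with multiplicity 4.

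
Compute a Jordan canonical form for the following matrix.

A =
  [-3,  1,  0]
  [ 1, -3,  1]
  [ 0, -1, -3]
J_3(-3)

The characteristic polynomial is
  det(x·I − A) = x^3 + 9*x^2 + 27*x + 27 = (x + 3)^3

Eigenvalues and multiplicities (the geometric multiplicity of λ is n − rank(A − λI), which equals the number of Jordan blocks for λ):
  λ = -3: algebraic multiplicity = 3, geometric multiplicity = 1

Determining the block sizes for each eigenvalue:
  λ = -3: one block (gm = 1), so the single block has size am = 3 → block sizes [3]

Assembling the blocks gives a Jordan form
J =
  [-3,  1,  0]
  [ 0, -3,  1]
  [ 0,  0, -3]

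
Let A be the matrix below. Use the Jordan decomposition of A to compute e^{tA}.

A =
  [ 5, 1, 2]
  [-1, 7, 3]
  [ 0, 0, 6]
e^{tA} =
  [-t*exp(6*t) + exp(6*t), t*exp(6*t), t^2*exp(6*t)/2 + 2*t*exp(6*t)]
  [-t*exp(6*t), t*exp(6*t) + exp(6*t), t^2*exp(6*t)/2 + 3*t*exp(6*t)]
  [0, 0, exp(6*t)]

Strategy: write A = P · J · P⁻¹ where J is a Jordan canonical form, so e^{tA} = P · e^{tJ} · P⁻¹, and e^{tJ} can be computed block-by-block.

A has Jordan form
J =
  [6, 1, 0]
  [0, 6, 1]
  [0, 0, 6]
(up to reordering of blocks).

Per-block formulas:
  For a 3×3 Jordan block J_3(6): exp(t · J_3(6)) = e^(6t)·(I + t·N + (t^2/2)·N^2), where N is the 3×3 nilpotent shift.

After assembling e^{tJ} and conjugating by P, we get:

e^{tA} =
  [-t*exp(6*t) + exp(6*t), t*exp(6*t), t^2*exp(6*t)/2 + 2*t*exp(6*t)]
  [-t*exp(6*t), t*exp(6*t) + exp(6*t), t^2*exp(6*t)/2 + 3*t*exp(6*t)]
  [0, 0, exp(6*t)]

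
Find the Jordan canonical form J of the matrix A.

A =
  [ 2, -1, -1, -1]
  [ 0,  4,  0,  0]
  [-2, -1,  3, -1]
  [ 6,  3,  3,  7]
J_2(4) ⊕ J_1(4) ⊕ J_1(4)

The characteristic polynomial is
  det(x·I − A) = x^4 - 16*x^3 + 96*x^2 - 256*x + 256 = (x - 4)^4

Eigenvalues and multiplicities (the geometric multiplicity of λ is n − rank(A − λI), which equals the number of Jordan blocks for λ):
  λ = 4: algebraic multiplicity = 4, geometric multiplicity = 3

Determining the block sizes for each eigenvalue:
  λ = 4: 3 blocks summing to 4 forces exactly one block of size 2 and the rest size 1 → block sizes [2, 1, 1]

Assembling the blocks gives a Jordan form
J =
  [4, 1, 0, 0]
  [0, 4, 0, 0]
  [0, 0, 4, 0]
  [0, 0, 0, 4]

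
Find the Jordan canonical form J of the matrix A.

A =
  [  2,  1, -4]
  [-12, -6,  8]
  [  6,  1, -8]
J_2(-4) ⊕ J_1(-4)

The characteristic polynomial is
  det(x·I − A) = x^3 + 12*x^2 + 48*x + 64 = (x + 4)^3

Eigenvalues and multiplicities (the geometric multiplicity of λ is n − rank(A − λI), which equals the number of Jordan blocks for λ):
  λ = -4: algebraic multiplicity = 3, geometric multiplicity = 2

Determining the block sizes for each eigenvalue:
  λ = -4: 2 blocks summing to 3 forces exactly one block of size 2 and the rest size 1 → block sizes [2, 1]

Assembling the blocks gives a Jordan form
J =
  [-4,  1,  0]
  [ 0, -4,  0]
  [ 0,  0, -4]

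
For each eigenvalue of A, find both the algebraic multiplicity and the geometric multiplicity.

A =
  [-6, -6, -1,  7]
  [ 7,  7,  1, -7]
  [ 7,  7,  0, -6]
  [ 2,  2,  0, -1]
λ = -1: alg = 1, geom = 1; λ = 0: alg = 2, geom = 1; λ = 1: alg = 1, geom = 1

Step 1 — factor the characteristic polynomial to read off the algebraic multiplicities:
  χ_A(x) = x^2*(x - 1)*(x + 1)

Step 2 — compute geometric multiplicities via the rank-nullity identity g(λ) = n − rank(A − λI):
  rank(A − (-1)·I) = 3, so dim ker(A − (-1)·I) = n − 3 = 1
  rank(A − (0)·I) = 3, so dim ker(A − (0)·I) = n − 3 = 1
  rank(A − (1)·I) = 3, so dim ker(A − (1)·I) = n − 3 = 1

Summary:
  λ = -1: algebraic multiplicity = 1, geometric multiplicity = 1
  λ = 0: algebraic multiplicity = 2, geometric multiplicity = 1
  λ = 1: algebraic multiplicity = 1, geometric multiplicity = 1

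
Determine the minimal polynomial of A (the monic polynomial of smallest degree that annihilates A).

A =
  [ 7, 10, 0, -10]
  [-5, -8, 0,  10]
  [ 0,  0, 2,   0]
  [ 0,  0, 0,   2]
x^2 + x - 6

The characteristic polynomial is χ_A(x) = (x - 2)^3*(x + 3), so the eigenvalues are known. The minimal polynomial is
  m_A(x) = Π_λ (x − λ)^{k_λ}
where k_λ is the size of the *largest* Jordan block for λ (equivalently, the smallest k with (A − λI)^k v = 0 for every generalised eigenvector v of λ).

  λ = -3: largest Jordan block has size 1, contributing (x + 3)
  λ = 2: largest Jordan block has size 1, contributing (x − 2)

So m_A(x) = (x - 2)*(x + 3) = x^2 + x - 6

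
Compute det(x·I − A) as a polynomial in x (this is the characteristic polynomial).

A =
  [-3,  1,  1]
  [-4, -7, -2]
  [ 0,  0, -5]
x^3 + 15*x^2 + 75*x + 125

Expanding det(x·I − A) (e.g. by cofactor expansion or by noting that A is similar to its Jordan form J, which has the same characteristic polynomial as A) gives
  χ_A(x) = x^3 + 15*x^2 + 75*x + 125
which factors as (x + 5)^3. The eigenvalues (with algebraic multiplicities) are λ = -5 with multiplicity 3.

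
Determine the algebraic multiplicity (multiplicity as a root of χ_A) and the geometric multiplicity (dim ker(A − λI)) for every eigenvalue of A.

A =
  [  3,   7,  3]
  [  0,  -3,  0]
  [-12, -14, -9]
λ = -3: alg = 3, geom = 2

Step 1 — factor the characteristic polynomial to read off the algebraic multiplicities:
  χ_A(x) = (x + 3)^3

Step 2 — compute geometric multiplicities via the rank-nullity identity g(λ) = n − rank(A − λI):
  rank(A − (-3)·I) = 1, so dim ker(A − (-3)·I) = n − 1 = 2

Summary:
  λ = -3: algebraic multiplicity = 3, geometric multiplicity = 2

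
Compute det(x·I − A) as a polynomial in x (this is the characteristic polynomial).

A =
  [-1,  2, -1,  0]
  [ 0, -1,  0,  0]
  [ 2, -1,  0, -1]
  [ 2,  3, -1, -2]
x^4 + 4*x^3 + 6*x^2 + 4*x + 1

Expanding det(x·I − A) (e.g. by cofactor expansion or by noting that A is similar to its Jordan form J, which has the same characteristic polynomial as A) gives
  χ_A(x) = x^4 + 4*x^3 + 6*x^2 + 4*x + 1
which factors as (x + 1)^4. The eigenvalues (with algebraic multiplicities) are λ = -1 with multiplicity 4.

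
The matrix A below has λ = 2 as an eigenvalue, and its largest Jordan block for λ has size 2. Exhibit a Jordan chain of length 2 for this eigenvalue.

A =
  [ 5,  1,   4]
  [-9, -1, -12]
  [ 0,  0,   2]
A Jordan chain for λ = 2 of length 2:
v_1 = (3, -9, 0)ᵀ
v_2 = (1, 0, 0)ᵀ

Let N = A − (2)·I. We want v_2 with N^2 v_2 = 0 but N^1 v_2 ≠ 0; then v_{j-1} := N · v_j for j = 2, …, 2.

Pick v_2 = (1, 0, 0)ᵀ.
Then v_1 = N · v_2 = (3, -9, 0)ᵀ.

Sanity check: (A − (2)·I) v_1 = (0, 0, 0)ᵀ = 0. ✓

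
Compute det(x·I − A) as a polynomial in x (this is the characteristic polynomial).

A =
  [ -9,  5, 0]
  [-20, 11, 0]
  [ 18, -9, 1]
x^3 - 3*x^2 + 3*x - 1

Expanding det(x·I − A) (e.g. by cofactor expansion or by noting that A is similar to its Jordan form J, which has the same characteristic polynomial as A) gives
  χ_A(x) = x^3 - 3*x^2 + 3*x - 1
which factors as (x - 1)^3. The eigenvalues (with algebraic multiplicities) are λ = 1 with multiplicity 3.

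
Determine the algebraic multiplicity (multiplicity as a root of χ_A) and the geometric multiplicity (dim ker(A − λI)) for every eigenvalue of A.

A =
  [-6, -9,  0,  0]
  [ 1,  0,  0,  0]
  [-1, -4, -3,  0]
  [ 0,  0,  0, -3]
λ = -3: alg = 4, geom = 2

Step 1 — factor the characteristic polynomial to read off the algebraic multiplicities:
  χ_A(x) = (x + 3)^4

Step 2 — compute geometric multiplicities via the rank-nullity identity g(λ) = n − rank(A − λI):
  rank(A − (-3)·I) = 2, so dim ker(A − (-3)·I) = n − 2 = 2

Summary:
  λ = -3: algebraic multiplicity = 4, geometric multiplicity = 2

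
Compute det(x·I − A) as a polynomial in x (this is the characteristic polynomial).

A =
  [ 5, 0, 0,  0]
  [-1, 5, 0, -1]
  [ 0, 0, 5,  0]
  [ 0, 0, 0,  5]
x^4 - 20*x^3 + 150*x^2 - 500*x + 625

Expanding det(x·I − A) (e.g. by cofactor expansion or by noting that A is similar to its Jordan form J, which has the same characteristic polynomial as A) gives
  χ_A(x) = x^4 - 20*x^3 + 150*x^2 - 500*x + 625
which factors as (x - 5)^4. The eigenvalues (with algebraic multiplicities) are λ = 5 with multiplicity 4.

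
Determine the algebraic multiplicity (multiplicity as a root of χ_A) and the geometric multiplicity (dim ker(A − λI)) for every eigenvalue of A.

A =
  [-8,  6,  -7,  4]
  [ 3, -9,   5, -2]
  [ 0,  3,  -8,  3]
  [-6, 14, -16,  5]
λ = -5: alg = 4, geom = 2

Step 1 — factor the characteristic polynomial to read off the algebraic multiplicities:
  χ_A(x) = (x + 5)^4

Step 2 — compute geometric multiplicities via the rank-nullity identity g(λ) = n − rank(A − λI):
  rank(A − (-5)·I) = 2, so dim ker(A − (-5)·I) = n − 2 = 2

Summary:
  λ = -5: algebraic multiplicity = 4, geometric multiplicity = 2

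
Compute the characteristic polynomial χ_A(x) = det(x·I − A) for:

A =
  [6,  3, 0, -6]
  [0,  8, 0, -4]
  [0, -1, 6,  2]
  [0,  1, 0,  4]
x^4 - 24*x^3 + 216*x^2 - 864*x + 1296

Expanding det(x·I − A) (e.g. by cofactor expansion or by noting that A is similar to its Jordan form J, which has the same characteristic polynomial as A) gives
  χ_A(x) = x^4 - 24*x^3 + 216*x^2 - 864*x + 1296
which factors as (x - 6)^4. The eigenvalues (with algebraic multiplicities) are λ = 6 with multiplicity 4.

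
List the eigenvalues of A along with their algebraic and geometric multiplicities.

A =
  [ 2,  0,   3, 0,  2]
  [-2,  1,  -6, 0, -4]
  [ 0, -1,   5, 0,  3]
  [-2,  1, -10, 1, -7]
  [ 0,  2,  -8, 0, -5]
λ = 0: alg = 1, geom = 1; λ = 1: alg = 4, geom = 3

Step 1 — factor the characteristic polynomial to read off the algebraic multiplicities:
  χ_A(x) = x*(x - 1)^4

Step 2 — compute geometric multiplicities via the rank-nullity identity g(λ) = n − rank(A − λI):
  rank(A − (0)·I) = 4, so dim ker(A − (0)·I) = n − 4 = 1
  rank(A − (1)·I) = 2, so dim ker(A − (1)·I) = n − 2 = 3

Summary:
  λ = 0: algebraic multiplicity = 1, geometric multiplicity = 1
  λ = 1: algebraic multiplicity = 4, geometric multiplicity = 3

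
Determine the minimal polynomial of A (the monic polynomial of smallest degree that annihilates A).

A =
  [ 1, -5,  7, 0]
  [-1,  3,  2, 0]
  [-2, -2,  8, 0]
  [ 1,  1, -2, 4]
x^3 - 12*x^2 + 48*x - 64

The characteristic polynomial is χ_A(x) = (x - 4)^4, so the eigenvalues are known. The minimal polynomial is
  m_A(x) = Π_λ (x − λ)^{k_λ}
where k_λ is the size of the *largest* Jordan block for λ (equivalently, the smallest k with (A − λI)^k v = 0 for every generalised eigenvector v of λ).

  λ = 4: largest Jordan block has size 3, contributing (x − 4)^3

So m_A(x) = (x - 4)^3 = x^3 - 12*x^2 + 48*x - 64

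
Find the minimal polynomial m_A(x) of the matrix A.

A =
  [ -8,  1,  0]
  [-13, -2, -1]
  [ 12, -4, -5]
x^3 + 15*x^2 + 75*x + 125

The characteristic polynomial is χ_A(x) = (x + 5)^3, so the eigenvalues are known. The minimal polynomial is
  m_A(x) = Π_λ (x − λ)^{k_λ}
where k_λ is the size of the *largest* Jordan block for λ (equivalently, the smallest k with (A − λI)^k v = 0 for every generalised eigenvector v of λ).

  λ = -5: largest Jordan block has size 3, contributing (x + 5)^3

So m_A(x) = (x + 5)^3 = x^3 + 15*x^2 + 75*x + 125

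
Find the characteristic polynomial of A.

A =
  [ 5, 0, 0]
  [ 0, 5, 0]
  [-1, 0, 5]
x^3 - 15*x^2 + 75*x - 125

Expanding det(x·I − A) (e.g. by cofactor expansion or by noting that A is similar to its Jordan form J, which has the same characteristic polynomial as A) gives
  χ_A(x) = x^3 - 15*x^2 + 75*x - 125
which factors as (x - 5)^3. The eigenvalues (with algebraic multiplicities) are λ = 5 with multiplicity 3.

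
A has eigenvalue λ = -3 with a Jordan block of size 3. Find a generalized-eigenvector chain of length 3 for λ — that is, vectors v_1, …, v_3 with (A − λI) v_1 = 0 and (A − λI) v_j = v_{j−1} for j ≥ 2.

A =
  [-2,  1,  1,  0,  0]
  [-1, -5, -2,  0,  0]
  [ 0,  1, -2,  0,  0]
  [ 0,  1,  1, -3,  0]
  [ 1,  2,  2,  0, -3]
A Jordan chain for λ = -3 of length 3:
v_1 = (0, 1, -1, -1, -1)ᵀ
v_2 = (1, -1, 0, 0, 1)ᵀ
v_3 = (1, 0, 0, 0, 0)ᵀ

Let N = A − (-3)·I. We want v_3 with N^3 v_3 = 0 but N^2 v_3 ≠ 0; then v_{j-1} := N · v_j for j = 3, …, 2.

Pick v_3 = (1, 0, 0, 0, 0)ᵀ.
Then v_2 = N · v_3 = (1, -1, 0, 0, 1)ᵀ.
Then v_1 = N · v_2 = (0, 1, -1, -1, -1)ᵀ.

Sanity check: (A − (-3)·I) v_1 = (0, 0, 0, 0, 0)ᵀ = 0. ✓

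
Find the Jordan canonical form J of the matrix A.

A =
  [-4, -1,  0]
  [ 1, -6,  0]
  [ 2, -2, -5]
J_2(-5) ⊕ J_1(-5)

The characteristic polynomial is
  det(x·I − A) = x^3 + 15*x^2 + 75*x + 125 = (x + 5)^3

Eigenvalues and multiplicities (the geometric multiplicity of λ is n − rank(A − λI), which equals the number of Jordan blocks for λ):
  λ = -5: algebraic multiplicity = 3, geometric multiplicity = 2

Determining the block sizes for each eigenvalue:
  λ = -5: 2 blocks summing to 3 forces exactly one block of size 2 and the rest size 1 → block sizes [2, 1]

Assembling the blocks gives a Jordan form
J =
  [-5,  1,  0]
  [ 0, -5,  0]
  [ 0,  0, -5]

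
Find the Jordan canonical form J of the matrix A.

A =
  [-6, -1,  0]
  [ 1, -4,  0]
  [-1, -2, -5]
J_3(-5)

The characteristic polynomial is
  det(x·I − A) = x^3 + 15*x^2 + 75*x + 125 = (x + 5)^3

Eigenvalues and multiplicities (the geometric multiplicity of λ is n − rank(A − λI), which equals the number of Jordan blocks for λ):
  λ = -5: algebraic multiplicity = 3, geometric multiplicity = 1

Determining the block sizes for each eigenvalue:
  λ = -5: one block (gm = 1), so the single block has size am = 3 → block sizes [3]

Assembling the blocks gives a Jordan form
J =
  [-5,  1,  0]
  [ 0, -5,  1]
  [ 0,  0, -5]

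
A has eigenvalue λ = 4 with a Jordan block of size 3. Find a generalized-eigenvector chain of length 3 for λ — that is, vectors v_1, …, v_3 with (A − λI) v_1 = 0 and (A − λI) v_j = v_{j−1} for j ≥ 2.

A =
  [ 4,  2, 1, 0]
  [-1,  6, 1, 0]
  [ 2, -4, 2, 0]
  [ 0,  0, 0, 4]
A Jordan chain for λ = 4 of length 3:
v_1 = (0, -2, 4, 0)ᵀ
v_2 = (2, 2, -4, 0)ᵀ
v_3 = (0, 1, 0, 0)ᵀ

Let N = A − (4)·I. We want v_3 with N^3 v_3 = 0 but N^2 v_3 ≠ 0; then v_{j-1} := N · v_j for j = 3, …, 2.

Pick v_3 = (0, 1, 0, 0)ᵀ.
Then v_2 = N · v_3 = (2, 2, -4, 0)ᵀ.
Then v_1 = N · v_2 = (0, -2, 4, 0)ᵀ.

Sanity check: (A − (4)·I) v_1 = (0, 0, 0, 0)ᵀ = 0. ✓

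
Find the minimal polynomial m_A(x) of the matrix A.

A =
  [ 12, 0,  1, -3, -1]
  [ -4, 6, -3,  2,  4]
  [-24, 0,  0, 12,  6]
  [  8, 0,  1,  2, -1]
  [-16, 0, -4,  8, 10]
x^3 - 18*x^2 + 108*x - 216

The characteristic polynomial is χ_A(x) = (x - 6)^5, so the eigenvalues are known. The minimal polynomial is
  m_A(x) = Π_λ (x − λ)^{k_λ}
where k_λ is the size of the *largest* Jordan block for λ (equivalently, the smallest k with (A − λI)^k v = 0 for every generalised eigenvector v of λ).

  λ = 6: largest Jordan block has size 3, contributing (x − 6)^3

So m_A(x) = (x - 6)^3 = x^3 - 18*x^2 + 108*x - 216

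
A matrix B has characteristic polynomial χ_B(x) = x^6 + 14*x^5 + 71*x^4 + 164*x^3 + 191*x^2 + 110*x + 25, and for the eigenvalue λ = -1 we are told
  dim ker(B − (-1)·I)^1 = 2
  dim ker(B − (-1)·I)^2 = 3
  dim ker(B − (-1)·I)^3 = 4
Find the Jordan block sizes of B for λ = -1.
Block sizes for λ = -1: [3, 1]

From the dimensions of kernels of powers, the number of Jordan blocks of size at least j is d_j − d_{j−1} where d_j = dim ker(N^j) (with d_0 = 0). Computing the differences gives [2, 1, 1].
The number of blocks of size exactly k is (#blocks of size ≥ k) − (#blocks of size ≥ k + 1), so the partition is: 1 block(s) of size 1, 1 block(s) of size 3.
In nonincreasing order the block sizes are [3, 1].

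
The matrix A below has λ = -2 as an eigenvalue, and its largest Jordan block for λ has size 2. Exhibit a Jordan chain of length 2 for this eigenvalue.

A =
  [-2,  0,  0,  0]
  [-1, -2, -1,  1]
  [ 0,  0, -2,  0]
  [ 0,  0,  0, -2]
A Jordan chain for λ = -2 of length 2:
v_1 = (0, -1, 0, 0)ᵀ
v_2 = (1, 0, 0, 0)ᵀ

Let N = A − (-2)·I. We want v_2 with N^2 v_2 = 0 but N^1 v_2 ≠ 0; then v_{j-1} := N · v_j for j = 2, …, 2.

Pick v_2 = (1, 0, 0, 0)ᵀ.
Then v_1 = N · v_2 = (0, -1, 0, 0)ᵀ.

Sanity check: (A − (-2)·I) v_1 = (0, 0, 0, 0)ᵀ = 0. ✓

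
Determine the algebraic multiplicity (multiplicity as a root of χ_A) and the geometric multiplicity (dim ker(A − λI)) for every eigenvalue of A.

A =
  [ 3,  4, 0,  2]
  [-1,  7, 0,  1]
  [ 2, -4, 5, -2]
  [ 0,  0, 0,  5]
λ = 5: alg = 4, geom = 3

Step 1 — factor the characteristic polynomial to read off the algebraic multiplicities:
  χ_A(x) = (x - 5)^4

Step 2 — compute geometric multiplicities via the rank-nullity identity g(λ) = n − rank(A − λI):
  rank(A − (5)·I) = 1, so dim ker(A − (5)·I) = n − 1 = 3

Summary:
  λ = 5: algebraic multiplicity = 4, geometric multiplicity = 3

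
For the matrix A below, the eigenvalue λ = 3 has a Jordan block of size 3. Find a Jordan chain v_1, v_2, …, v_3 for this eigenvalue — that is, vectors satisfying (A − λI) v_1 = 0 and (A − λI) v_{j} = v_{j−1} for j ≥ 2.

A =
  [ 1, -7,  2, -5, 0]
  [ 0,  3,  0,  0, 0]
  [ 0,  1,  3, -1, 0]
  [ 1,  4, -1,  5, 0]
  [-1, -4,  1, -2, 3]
A Jordan chain for λ = 3 of length 3:
v_1 = (-1, 0, -1, 0, 0)ᵀ
v_2 = (-2, 0, 0, 1, -1)ᵀ
v_3 = (1, 0, 0, 0, 0)ᵀ

Let N = A − (3)·I. We want v_3 with N^3 v_3 = 0 but N^2 v_3 ≠ 0; then v_{j-1} := N · v_j for j = 3, …, 2.

Pick v_3 = (1, 0, 0, 0, 0)ᵀ.
Then v_2 = N · v_3 = (-2, 0, 0, 1, -1)ᵀ.
Then v_1 = N · v_2 = (-1, 0, -1, 0, 0)ᵀ.

Sanity check: (A − (3)·I) v_1 = (0, 0, 0, 0, 0)ᵀ = 0. ✓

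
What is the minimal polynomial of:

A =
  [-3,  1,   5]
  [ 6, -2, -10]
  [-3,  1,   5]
x^2

The characteristic polynomial is χ_A(x) = x^3, so the eigenvalues are known. The minimal polynomial is
  m_A(x) = Π_λ (x − λ)^{k_λ}
where k_λ is the size of the *largest* Jordan block for λ (equivalently, the smallest k with (A − λI)^k v = 0 for every generalised eigenvector v of λ).

  λ = 0: largest Jordan block has size 2, contributing (x − 0)^2

So m_A(x) = x^2 = x^2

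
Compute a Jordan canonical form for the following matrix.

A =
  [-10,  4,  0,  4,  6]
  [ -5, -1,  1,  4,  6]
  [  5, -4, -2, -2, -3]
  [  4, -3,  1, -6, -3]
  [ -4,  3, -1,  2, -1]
J_3(-4) ⊕ J_1(-4) ⊕ J_1(-4)

The characteristic polynomial is
  det(x·I − A) = x^5 + 20*x^4 + 160*x^3 + 640*x^2 + 1280*x + 1024 = (x + 4)^5

Eigenvalues and multiplicities (the geometric multiplicity of λ is n − rank(A − λI), which equals the number of Jordan blocks for λ):
  λ = -4: algebraic multiplicity = 5, geometric multiplicity = 3

Determining the block sizes for each eigenvalue:
  λ = -4: with am = 5 and gm = 3, the partition is not yet determined (e.g. several partitions of 5 into 3 parts exist). Let N = A − (-4)·I. Computing rank(N^1) = 2, rank(N^2) = 1, rank(N^3) = 0; the number of blocks of size ≥ j is rank(N^{j−1}) − rank(N^j), giving [3, 1, 1]. So we have 1 block(s) of size 3, 2 block(s) of size 1 → block sizes [3, 1, 1]

Assembling the blocks gives a Jordan form
J =
  [-4,  1,  0,  0,  0]
  [ 0, -4,  1,  0,  0]
  [ 0,  0, -4,  0,  0]
  [ 0,  0,  0, -4,  0]
  [ 0,  0,  0,  0, -4]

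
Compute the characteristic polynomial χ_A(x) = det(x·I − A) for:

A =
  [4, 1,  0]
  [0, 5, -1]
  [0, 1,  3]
x^3 - 12*x^2 + 48*x - 64

Expanding det(x·I − A) (e.g. by cofactor expansion or by noting that A is similar to its Jordan form J, which has the same characteristic polynomial as A) gives
  χ_A(x) = x^3 - 12*x^2 + 48*x - 64
which factors as (x - 4)^3. The eigenvalues (with algebraic multiplicities) are λ = 4 with multiplicity 3.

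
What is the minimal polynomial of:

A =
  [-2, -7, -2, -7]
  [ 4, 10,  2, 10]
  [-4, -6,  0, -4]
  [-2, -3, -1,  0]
x^3 - 6*x^2 + 12*x - 8

The characteristic polynomial is χ_A(x) = (x - 2)^4, so the eigenvalues are known. The minimal polynomial is
  m_A(x) = Π_λ (x − λ)^{k_λ}
where k_λ is the size of the *largest* Jordan block for λ (equivalently, the smallest k with (A − λI)^k v = 0 for every generalised eigenvector v of λ).

  λ = 2: largest Jordan block has size 3, contributing (x − 2)^3

So m_A(x) = (x - 2)^3 = x^3 - 6*x^2 + 12*x - 8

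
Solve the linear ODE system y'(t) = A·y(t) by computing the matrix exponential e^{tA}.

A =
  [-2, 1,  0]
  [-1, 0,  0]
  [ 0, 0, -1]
e^{tA} =
  [-t*exp(-t) + exp(-t), t*exp(-t), 0]
  [-t*exp(-t), t*exp(-t) + exp(-t), 0]
  [0, 0, exp(-t)]

Strategy: write A = P · J · P⁻¹ where J is a Jordan canonical form, so e^{tA} = P · e^{tJ} · P⁻¹, and e^{tJ} can be computed block-by-block.

A has Jordan form
J =
  [-1,  1,  0]
  [ 0, -1,  0]
  [ 0,  0, -1]
(up to reordering of blocks).

Per-block formulas:
  For a 1×1 block at λ = -1: exp(t · [-1]) = [e^(-1t)].
  For a 2×2 Jordan block J_2(-1): exp(t · J_2(-1)) = e^(-1t)·(I + t·N), where N is the 2×2 nilpotent shift.

After assembling e^{tJ} and conjugating by P, we get:

e^{tA} =
  [-t*exp(-t) + exp(-t), t*exp(-t), 0]
  [-t*exp(-t), t*exp(-t) + exp(-t), 0]
  [0, 0, exp(-t)]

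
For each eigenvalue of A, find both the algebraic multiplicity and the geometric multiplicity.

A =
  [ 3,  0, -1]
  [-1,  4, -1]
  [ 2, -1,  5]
λ = 4: alg = 3, geom = 1

Step 1 — factor the characteristic polynomial to read off the algebraic multiplicities:
  χ_A(x) = (x - 4)^3

Step 2 — compute geometric multiplicities via the rank-nullity identity g(λ) = n − rank(A − λI):
  rank(A − (4)·I) = 2, so dim ker(A − (4)·I) = n − 2 = 1

Summary:
  λ = 4: algebraic multiplicity = 3, geometric multiplicity = 1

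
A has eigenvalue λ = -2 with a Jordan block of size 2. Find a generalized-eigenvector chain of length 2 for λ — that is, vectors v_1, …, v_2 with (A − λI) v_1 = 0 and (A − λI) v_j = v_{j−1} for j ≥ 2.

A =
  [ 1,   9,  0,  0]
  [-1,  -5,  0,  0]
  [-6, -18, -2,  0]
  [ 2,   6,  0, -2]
A Jordan chain for λ = -2 of length 2:
v_1 = (3, -1, -6, 2)ᵀ
v_2 = (1, 0, 0, 0)ᵀ

Let N = A − (-2)·I. We want v_2 with N^2 v_2 = 0 but N^1 v_2 ≠ 0; then v_{j-1} := N · v_j for j = 2, …, 2.

Pick v_2 = (1, 0, 0, 0)ᵀ.
Then v_1 = N · v_2 = (3, -1, -6, 2)ᵀ.

Sanity check: (A − (-2)·I) v_1 = (0, 0, 0, 0)ᵀ = 0. ✓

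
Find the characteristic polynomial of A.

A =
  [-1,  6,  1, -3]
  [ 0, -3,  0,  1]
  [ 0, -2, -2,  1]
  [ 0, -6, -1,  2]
x^4 + 4*x^3 + 6*x^2 + 4*x + 1

Expanding det(x·I − A) (e.g. by cofactor expansion or by noting that A is similar to its Jordan form J, which has the same characteristic polynomial as A) gives
  χ_A(x) = x^4 + 4*x^3 + 6*x^2 + 4*x + 1
which factors as (x + 1)^4. The eigenvalues (with algebraic multiplicities) are λ = -1 with multiplicity 4.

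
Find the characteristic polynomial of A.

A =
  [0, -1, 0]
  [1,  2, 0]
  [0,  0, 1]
x^3 - 3*x^2 + 3*x - 1

Expanding det(x·I − A) (e.g. by cofactor expansion or by noting that A is similar to its Jordan form J, which has the same characteristic polynomial as A) gives
  χ_A(x) = x^3 - 3*x^2 + 3*x - 1
which factors as (x - 1)^3. The eigenvalues (with algebraic multiplicities) are λ = 1 with multiplicity 3.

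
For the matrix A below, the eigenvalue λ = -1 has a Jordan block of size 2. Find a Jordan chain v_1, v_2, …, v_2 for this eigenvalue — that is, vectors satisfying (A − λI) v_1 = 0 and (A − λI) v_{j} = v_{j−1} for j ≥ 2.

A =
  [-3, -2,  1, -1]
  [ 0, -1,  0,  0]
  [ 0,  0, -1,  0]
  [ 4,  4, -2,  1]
A Jordan chain for λ = -1 of length 2:
v_1 = (-2, 0, 0, 4)ᵀ
v_2 = (1, 0, 0, 0)ᵀ

Let N = A − (-1)·I. We want v_2 with N^2 v_2 = 0 but N^1 v_2 ≠ 0; then v_{j-1} := N · v_j for j = 2, …, 2.

Pick v_2 = (1, 0, 0, 0)ᵀ.
Then v_1 = N · v_2 = (-2, 0, 0, 4)ᵀ.

Sanity check: (A − (-1)·I) v_1 = (0, 0, 0, 0)ᵀ = 0. ✓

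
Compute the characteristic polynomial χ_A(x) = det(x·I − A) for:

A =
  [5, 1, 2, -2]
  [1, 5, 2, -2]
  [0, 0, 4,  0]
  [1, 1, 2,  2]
x^4 - 16*x^3 + 96*x^2 - 256*x + 256

Expanding det(x·I − A) (e.g. by cofactor expansion or by noting that A is similar to its Jordan form J, which has the same characteristic polynomial as A) gives
  χ_A(x) = x^4 - 16*x^3 + 96*x^2 - 256*x + 256
which factors as (x - 4)^4. The eigenvalues (with algebraic multiplicities) are λ = 4 with multiplicity 4.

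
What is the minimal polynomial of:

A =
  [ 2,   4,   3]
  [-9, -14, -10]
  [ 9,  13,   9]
x^3 + 3*x^2 + 3*x + 1

The characteristic polynomial is χ_A(x) = (x + 1)^3, so the eigenvalues are known. The minimal polynomial is
  m_A(x) = Π_λ (x − λ)^{k_λ}
where k_λ is the size of the *largest* Jordan block for λ (equivalently, the smallest k with (A − λI)^k v = 0 for every generalised eigenvector v of λ).

  λ = -1: largest Jordan block has size 3, contributing (x + 1)^3

So m_A(x) = (x + 1)^3 = x^3 + 3*x^2 + 3*x + 1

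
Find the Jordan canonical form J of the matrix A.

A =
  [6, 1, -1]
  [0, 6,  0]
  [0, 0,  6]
J_2(6) ⊕ J_1(6)

The characteristic polynomial is
  det(x·I − A) = x^3 - 18*x^2 + 108*x - 216 = (x - 6)^3

Eigenvalues and multiplicities (the geometric multiplicity of λ is n − rank(A − λI), which equals the number of Jordan blocks for λ):
  λ = 6: algebraic multiplicity = 3, geometric multiplicity = 2

Determining the block sizes for each eigenvalue:
  λ = 6: 2 blocks summing to 3 forces exactly one block of size 2 and the rest size 1 → block sizes [2, 1]

Assembling the blocks gives a Jordan form
J =
  [6, 1, 0]
  [0, 6, 0]
  [0, 0, 6]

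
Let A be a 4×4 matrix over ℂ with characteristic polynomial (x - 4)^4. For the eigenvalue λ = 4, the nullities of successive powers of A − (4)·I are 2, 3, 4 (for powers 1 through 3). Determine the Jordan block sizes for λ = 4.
Block sizes for λ = 4: [3, 1]

From the dimensions of kernels of powers, the number of Jordan blocks of size at least j is d_j − d_{j−1} where d_j = dim ker(N^j) (with d_0 = 0). Computing the differences gives [2, 1, 1].
The number of blocks of size exactly k is (#blocks of size ≥ k) − (#blocks of size ≥ k + 1), so the partition is: 1 block(s) of size 1, 1 block(s) of size 3.
In nonincreasing order the block sizes are [3, 1].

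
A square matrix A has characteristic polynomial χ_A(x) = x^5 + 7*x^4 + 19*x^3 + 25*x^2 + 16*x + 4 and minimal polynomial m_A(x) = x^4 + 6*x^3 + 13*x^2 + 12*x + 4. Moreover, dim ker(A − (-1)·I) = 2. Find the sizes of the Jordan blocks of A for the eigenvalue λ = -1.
Block sizes for λ = -1: [2, 1]

Step 1 — from the characteristic polynomial, algebraic multiplicity of λ = -1 is 3. From dim ker(A − (-1)·I) = 2, there are exactly 2 Jordan blocks for λ = -1.
Step 2 — from the minimal polynomial, the factor (x + 1)^2 tells us the largest block for λ = -1 has size 2.
Step 3 — with total size 3, 2 blocks, and largest block 2, the block sizes (in nonincreasing order) are [2, 1].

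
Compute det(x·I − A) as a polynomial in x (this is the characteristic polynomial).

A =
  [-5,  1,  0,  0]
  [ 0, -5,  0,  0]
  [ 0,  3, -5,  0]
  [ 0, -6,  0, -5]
x^4 + 20*x^3 + 150*x^2 + 500*x + 625

Expanding det(x·I − A) (e.g. by cofactor expansion or by noting that A is similar to its Jordan form J, which has the same characteristic polynomial as A) gives
  χ_A(x) = x^4 + 20*x^3 + 150*x^2 + 500*x + 625
which factors as (x + 5)^4. The eigenvalues (with algebraic multiplicities) are λ = -5 with multiplicity 4.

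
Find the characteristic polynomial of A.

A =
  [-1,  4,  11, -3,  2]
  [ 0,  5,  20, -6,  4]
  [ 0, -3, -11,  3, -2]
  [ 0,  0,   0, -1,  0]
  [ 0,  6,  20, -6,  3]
x^5 + 5*x^4 + 10*x^3 + 10*x^2 + 5*x + 1

Expanding det(x·I − A) (e.g. by cofactor expansion or by noting that A is similar to its Jordan form J, which has the same characteristic polynomial as A) gives
  χ_A(x) = x^5 + 5*x^4 + 10*x^3 + 10*x^2 + 5*x + 1
which factors as (x + 1)^5. The eigenvalues (with algebraic multiplicities) are λ = -1 with multiplicity 5.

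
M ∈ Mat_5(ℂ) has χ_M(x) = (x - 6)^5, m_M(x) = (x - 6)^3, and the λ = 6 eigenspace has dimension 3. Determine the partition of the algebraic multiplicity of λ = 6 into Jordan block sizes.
Block sizes for λ = 6: [3, 1, 1]

Step 1 — from the characteristic polynomial, algebraic multiplicity of λ = 6 is 5. From dim ker(M − (6)·I) = 3, there are exactly 3 Jordan blocks for λ = 6.
Step 2 — from the minimal polynomial, the factor (x − 6)^3 tells us the largest block for λ = 6 has size 3.
Step 3 — with total size 5, 3 blocks, and largest block 3, the block sizes (in nonincreasing order) are [3, 1, 1].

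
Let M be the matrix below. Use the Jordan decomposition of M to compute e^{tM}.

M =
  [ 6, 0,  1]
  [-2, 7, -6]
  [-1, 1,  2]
e^{tM} =
  [t*exp(5*t) + exp(5*t), t^2*exp(5*t)/2, -t^2*exp(5*t) + t*exp(5*t)]
  [-2*t*exp(5*t), -t^2*exp(5*t) + 2*t*exp(5*t) + exp(5*t), 2*t^2*exp(5*t) - 6*t*exp(5*t)]
  [-t*exp(5*t), -t^2*exp(5*t)/2 + t*exp(5*t), t^2*exp(5*t) - 3*t*exp(5*t) + exp(5*t)]

Strategy: write M = P · J · P⁻¹ where J is a Jordan canonical form, so e^{tM} = P · e^{tJ} · P⁻¹, and e^{tJ} can be computed block-by-block.

M has Jordan form
J =
  [5, 1, 0]
  [0, 5, 1]
  [0, 0, 5]
(up to reordering of blocks).

Per-block formulas:
  For a 3×3 Jordan block J_3(5): exp(t · J_3(5)) = e^(5t)·(I + t·N + (t^2/2)·N^2), where N is the 3×3 nilpotent shift.

After assembling e^{tJ} and conjugating by P, we get:

e^{tM} =
  [t*exp(5*t) + exp(5*t), t^2*exp(5*t)/2, -t^2*exp(5*t) + t*exp(5*t)]
  [-2*t*exp(5*t), -t^2*exp(5*t) + 2*t*exp(5*t) + exp(5*t), 2*t^2*exp(5*t) - 6*t*exp(5*t)]
  [-t*exp(5*t), -t^2*exp(5*t)/2 + t*exp(5*t), t^2*exp(5*t) - 3*t*exp(5*t) + exp(5*t)]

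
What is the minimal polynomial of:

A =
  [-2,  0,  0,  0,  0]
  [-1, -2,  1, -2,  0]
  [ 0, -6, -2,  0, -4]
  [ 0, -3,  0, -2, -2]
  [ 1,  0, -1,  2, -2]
x^3 + 6*x^2 + 12*x + 8

The characteristic polynomial is χ_A(x) = (x + 2)^5, so the eigenvalues are known. The minimal polynomial is
  m_A(x) = Π_λ (x − λ)^{k_λ}
where k_λ is the size of the *largest* Jordan block for λ (equivalently, the smallest k with (A − λI)^k v = 0 for every generalised eigenvector v of λ).

  λ = -2: largest Jordan block has size 3, contributing (x + 2)^3

So m_A(x) = (x + 2)^3 = x^3 + 6*x^2 + 12*x + 8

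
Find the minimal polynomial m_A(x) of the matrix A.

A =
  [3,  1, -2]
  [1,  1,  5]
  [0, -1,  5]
x^3 - 9*x^2 + 27*x - 27

The characteristic polynomial is χ_A(x) = (x - 3)^3, so the eigenvalues are known. The minimal polynomial is
  m_A(x) = Π_λ (x − λ)^{k_λ}
where k_λ is the size of the *largest* Jordan block for λ (equivalently, the smallest k with (A − λI)^k v = 0 for every generalised eigenvector v of λ).

  λ = 3: largest Jordan block has size 3, contributing (x − 3)^3

So m_A(x) = (x - 3)^3 = x^3 - 9*x^2 + 27*x - 27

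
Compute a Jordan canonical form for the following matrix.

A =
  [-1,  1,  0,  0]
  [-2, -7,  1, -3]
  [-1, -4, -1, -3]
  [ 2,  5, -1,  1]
J_3(-2) ⊕ J_1(-2)

The characteristic polynomial is
  det(x·I − A) = x^4 + 8*x^3 + 24*x^2 + 32*x + 16 = (x + 2)^4

Eigenvalues and multiplicities (the geometric multiplicity of λ is n − rank(A − λI), which equals the number of Jordan blocks for λ):
  λ = -2: algebraic multiplicity = 4, geometric multiplicity = 2

Determining the block sizes for each eigenvalue:
  λ = -2: with am = 4 and gm = 2, the partition is not yet determined (e.g. several partitions of 4 into 2 parts exist). Let N = A − (-2)·I. Computing rank(N^1) = 2, rank(N^2) = 1, rank(N^3) = 0; the number of blocks of size ≥ j is rank(N^{j−1}) − rank(N^j), giving [2, 1, 1]. So we have 1 block(s) of size 3, 1 block(s) of size 1 → block sizes [3, 1]

Assembling the blocks gives a Jordan form
J =
  [-2,  1,  0,  0]
  [ 0, -2,  1,  0]
  [ 0,  0, -2,  0]
  [ 0,  0,  0, -2]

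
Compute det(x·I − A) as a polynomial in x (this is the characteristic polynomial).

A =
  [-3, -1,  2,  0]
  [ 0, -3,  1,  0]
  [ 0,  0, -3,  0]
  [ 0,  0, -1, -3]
x^4 + 12*x^3 + 54*x^2 + 108*x + 81

Expanding det(x·I − A) (e.g. by cofactor expansion or by noting that A is similar to its Jordan form J, which has the same characteristic polynomial as A) gives
  χ_A(x) = x^4 + 12*x^3 + 54*x^2 + 108*x + 81
which factors as (x + 3)^4. The eigenvalues (with algebraic multiplicities) are λ = -3 with multiplicity 4.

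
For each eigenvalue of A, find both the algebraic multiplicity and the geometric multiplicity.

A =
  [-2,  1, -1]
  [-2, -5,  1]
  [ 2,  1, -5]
λ = -4: alg = 3, geom = 2

Step 1 — factor the characteristic polynomial to read off the algebraic multiplicities:
  χ_A(x) = (x + 4)^3

Step 2 — compute geometric multiplicities via the rank-nullity identity g(λ) = n − rank(A − λI):
  rank(A − (-4)·I) = 1, so dim ker(A − (-4)·I) = n − 1 = 2

Summary:
  λ = -4: algebraic multiplicity = 3, geometric multiplicity = 2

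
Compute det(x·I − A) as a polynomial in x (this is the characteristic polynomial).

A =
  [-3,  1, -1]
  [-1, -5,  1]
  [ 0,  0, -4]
x^3 + 12*x^2 + 48*x + 64

Expanding det(x·I − A) (e.g. by cofactor expansion or by noting that A is similar to its Jordan form J, which has the same characteristic polynomial as A) gives
  χ_A(x) = x^3 + 12*x^2 + 48*x + 64
which factors as (x + 4)^3. The eigenvalues (with algebraic multiplicities) are λ = -4 with multiplicity 3.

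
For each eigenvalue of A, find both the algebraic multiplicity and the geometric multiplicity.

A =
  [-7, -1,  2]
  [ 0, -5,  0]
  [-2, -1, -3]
λ = -5: alg = 3, geom = 2

Step 1 — factor the characteristic polynomial to read off the algebraic multiplicities:
  χ_A(x) = (x + 5)^3

Step 2 — compute geometric multiplicities via the rank-nullity identity g(λ) = n − rank(A − λI):
  rank(A − (-5)·I) = 1, so dim ker(A − (-5)·I) = n − 1 = 2

Summary:
  λ = -5: algebraic multiplicity = 3, geometric multiplicity = 2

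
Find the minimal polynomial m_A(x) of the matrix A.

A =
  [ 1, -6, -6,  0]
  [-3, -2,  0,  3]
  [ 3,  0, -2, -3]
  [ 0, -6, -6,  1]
x^2 + x - 2

The characteristic polynomial is χ_A(x) = (x - 1)^2*(x + 2)^2, so the eigenvalues are known. The minimal polynomial is
  m_A(x) = Π_λ (x − λ)^{k_λ}
where k_λ is the size of the *largest* Jordan block for λ (equivalently, the smallest k with (A − λI)^k v = 0 for every generalised eigenvector v of λ).

  λ = -2: largest Jordan block has size 1, contributing (x + 2)
  λ = 1: largest Jordan block has size 1, contributing (x − 1)

So m_A(x) = (x - 1)*(x + 2) = x^2 + x - 2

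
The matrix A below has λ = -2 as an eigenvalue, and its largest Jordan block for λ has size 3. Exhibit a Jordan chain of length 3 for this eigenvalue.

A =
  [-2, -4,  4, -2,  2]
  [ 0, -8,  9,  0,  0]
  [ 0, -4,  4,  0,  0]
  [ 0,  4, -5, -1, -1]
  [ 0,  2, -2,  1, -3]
A Jordan chain for λ = -2 of length 3:
v_1 = (4, 0, 0, -2, -2)ᵀ
v_2 = (-4, -6, -4, 4, 2)ᵀ
v_3 = (0, 1, 0, 0, 0)ᵀ

Let N = A − (-2)·I. We want v_3 with N^3 v_3 = 0 but N^2 v_3 ≠ 0; then v_{j-1} := N · v_j for j = 3, …, 2.

Pick v_3 = (0, 1, 0, 0, 0)ᵀ.
Then v_2 = N · v_3 = (-4, -6, -4, 4, 2)ᵀ.
Then v_1 = N · v_2 = (4, 0, 0, -2, -2)ᵀ.

Sanity check: (A − (-2)·I) v_1 = (0, 0, 0, 0, 0)ᵀ = 0. ✓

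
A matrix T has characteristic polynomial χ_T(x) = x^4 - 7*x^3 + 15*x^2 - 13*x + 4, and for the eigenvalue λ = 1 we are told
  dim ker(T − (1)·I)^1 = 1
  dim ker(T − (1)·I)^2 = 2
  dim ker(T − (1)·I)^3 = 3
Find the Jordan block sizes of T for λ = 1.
Block sizes for λ = 1: [3]

From the dimensions of kernels of powers, the number of Jordan blocks of size at least j is d_j − d_{j−1} where d_j = dim ker(N^j) (with d_0 = 0). Computing the differences gives [1, 1, 1].
The number of blocks of size exactly k is (#blocks of size ≥ k) − (#blocks of size ≥ k + 1), so the partition is: 1 block(s) of size 3.
In nonincreasing order the block sizes are [3].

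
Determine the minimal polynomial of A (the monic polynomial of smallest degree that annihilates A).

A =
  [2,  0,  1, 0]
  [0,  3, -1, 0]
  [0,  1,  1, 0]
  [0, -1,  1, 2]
x^3 - 6*x^2 + 12*x - 8

The characteristic polynomial is χ_A(x) = (x - 2)^4, so the eigenvalues are known. The minimal polynomial is
  m_A(x) = Π_λ (x − λ)^{k_λ}
where k_λ is the size of the *largest* Jordan block for λ (equivalently, the smallest k with (A − λI)^k v = 0 for every generalised eigenvector v of λ).

  λ = 2: largest Jordan block has size 3, contributing (x − 2)^3

So m_A(x) = (x - 2)^3 = x^3 - 6*x^2 + 12*x - 8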